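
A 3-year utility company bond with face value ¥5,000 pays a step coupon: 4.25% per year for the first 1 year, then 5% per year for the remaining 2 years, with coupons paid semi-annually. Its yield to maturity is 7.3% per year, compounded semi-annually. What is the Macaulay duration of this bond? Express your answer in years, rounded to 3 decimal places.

Periodic yield y = 0.0365. Discount each cash flow and weight by its period:
  t   CF        PV=CF/(1+0.0365)^t    t·PV
  1       106.25       102.5084       102.5084
  2       106.25        98.8986       197.7973
  3       125.00       112.2541       336.7622
  4       125.00       108.3011       433.2043
  5       125.00       104.4873       522.4365
  6     5,125.00     4,133.1202    24,798.7209
  Σ                  4,659.5697    26,391.4297
Price P = Σ PV = 4,659.5697.
Macaulay duration = Σ(t·PV) / P = 26,391.4297 / 4,659.5697 = 5.66392 half-year periods.
In years: 5.66392 / 2 = 2.83196 years.

2.832 years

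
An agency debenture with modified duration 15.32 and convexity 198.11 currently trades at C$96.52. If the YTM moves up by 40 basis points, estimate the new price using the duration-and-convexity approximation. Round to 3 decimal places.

Duration effect: -D_mod·Δy = -15.32 × (+0.004) = -0.061280
Convexity effect: ½·C·(Δy)² = 0.5 × 198.11 × (0.004)² = +0.00158488
ΔP/P ≈ -0.061280 + 0.00158488 = -0.05969512
New price ≈ 96.52 × (1 - 0.05969512) = 90.7582270176.

C$90.758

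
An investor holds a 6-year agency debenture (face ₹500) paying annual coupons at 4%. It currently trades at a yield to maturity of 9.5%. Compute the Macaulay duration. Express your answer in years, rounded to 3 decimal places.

5.355 years

Periodic yield y = 0.095. Discount each cash flow and weight by its year:
  t   CF        PV=CF/(1+0.095)^t    t·PV
  1        20.00        18.2648        18.2648
  2        20.00        16.6802        33.3604
  3        20.00        15.2331        45.6992
  4        20.00        13.9115        55.6459
  5        20.00        12.7046        63.5228
  6       520.00       301.6606     1,809.9638
  Σ                    378.4548     2,026.4570
Price P = Σ PV = 378.4548.
Macaulay duration = Σ(t·PV) / P = 2,026.4570 / 378.4548 = 5.35455 years.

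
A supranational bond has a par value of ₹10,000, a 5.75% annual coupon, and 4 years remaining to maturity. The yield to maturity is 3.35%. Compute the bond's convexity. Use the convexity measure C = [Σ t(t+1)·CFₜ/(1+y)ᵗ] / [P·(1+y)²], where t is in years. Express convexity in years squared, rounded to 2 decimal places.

16.86

With y = 0.0335:
  t   CF        PV=CF/(1+0.0335)^t    t·PV        t(t+1)·PV
  1       575.00       556.3619       556.3619       1,112.7238
  2       575.00       538.3279     1,076.6558       3,229.9674
  3       575.00       520.8785     1,562.6354       6,250.5416
  4    10,575.00     9,269.1189    37,076.4755     185,382.3776
  Σ                 10,884.6871    40,272.1286     195,975.6103
P = 10,884.6871.
Convexity = Σ t(t+1)·PV / [P·(1+y)²] = 195,975.6103 / (10,884.6871 × 1.068122) = 16.85641.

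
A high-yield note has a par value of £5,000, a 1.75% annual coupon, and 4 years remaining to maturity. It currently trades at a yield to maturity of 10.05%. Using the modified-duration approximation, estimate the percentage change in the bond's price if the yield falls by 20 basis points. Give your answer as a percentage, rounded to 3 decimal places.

+0.705%

Periodic yield y = 0.1005. Modified duration first:
  t   CF        PV=CF/(1+0.1005)^t    t·PV
  1        87.50        79.5093        79.5093
  2        87.50        72.2484       144.4967
  3        87.50        65.6505       196.9514
  4     5,087.50     3,468.5203    13,874.0810
  Σ                  3,685.9284    14,295.0385
P = 3,685.9284; D_Mac = 3.87827 yrs; D_mod = 3.87827/(1+0.1005) = 3.52410 yrs.
ΔP/P ≈ -D_mod · Δy = -3.52410 × (-0.002) = +0.007048 = +0.7048%.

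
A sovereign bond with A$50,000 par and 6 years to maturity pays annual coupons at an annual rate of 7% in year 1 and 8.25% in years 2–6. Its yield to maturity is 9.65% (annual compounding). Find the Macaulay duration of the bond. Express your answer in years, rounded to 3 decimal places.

Periodic yield y = 0.0965. Discount each cash flow and weight by its year:
  t   CF        PV=CF/(1+0.0965)^t    t·PV
  1     3,500.00     3,191.9745     3,191.9745
  2     4,125.00     3,430.8891     6,861.7782
  3     4,125.00     3,128.9458     9,386.8375
  4     4,125.00     2,853.5758    11,414.3031
  5     4,125.00     2,602.4403    13,012.2014
  6    54,125.00    31,141.9708   186,851.8249
  Σ                 46,349.7963   230,718.9195
Price P = Σ PV = 46,349.7963.
Macaulay duration = Σ(t·PV) / P = 230,718.9195 / 46,349.7963 = 4.97778 years.

4.978 years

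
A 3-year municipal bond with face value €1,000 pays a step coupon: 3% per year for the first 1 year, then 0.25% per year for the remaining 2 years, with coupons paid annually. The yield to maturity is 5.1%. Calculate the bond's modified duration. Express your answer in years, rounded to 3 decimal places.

Periodic yield y = 0.051. First find Macaulay duration:
  t   CF        PV=CF/(1+0.051)^t    t·PV
  1        30.00        28.5442        28.5442
  2         2.50         2.2633         4.5265
  3     1,002.50       863.5276     2,590.5829
  Σ                    894.3351     2,623.6536
P = 894.3351; Macaulay duration = 2,623.6536 / 894.3351 = 2.93364 years.
Modified duration = D_Mac / (1 + y) = 2.93364 / 1.051 = 2.79128 years.

2.791 years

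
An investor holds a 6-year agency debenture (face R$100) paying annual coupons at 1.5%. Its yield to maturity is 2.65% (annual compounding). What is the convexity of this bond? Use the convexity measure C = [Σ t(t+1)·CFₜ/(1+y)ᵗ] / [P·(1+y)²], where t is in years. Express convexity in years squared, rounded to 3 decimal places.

With y = 0.0265:
  t   CF        PV=CF/(1+0.0265)^t    t·PV        t(t+1)·PV
  1         1.50         1.4613         1.4613           2.9226
  2         1.50         1.4236         2.8471           8.5413
  3         1.50         1.3868         4.1604          16.6416
  4         1.50         1.3510         5.4040          27.0200
  5         1.50         1.3161         6.5806          39.4837
  6       101.50        86.7586       520.5513       3,643.8594
  Σ                     93.6973       541.0047       3,738.4686
P = 93.6973.
Convexity = Σ t(t+1)·PV / [P·(1+y)²] = 3,738.4686 / (93.6973 × 1.053702) = 37.86594.

37.866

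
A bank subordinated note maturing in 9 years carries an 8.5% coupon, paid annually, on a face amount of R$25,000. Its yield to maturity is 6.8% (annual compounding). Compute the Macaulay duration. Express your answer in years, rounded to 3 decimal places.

6.771 years

Periodic yield y = 0.068. Discount each cash flow and weight by its year:
  t   CF        PV=CF/(1+0.068)^t    t·PV
  1     2,125.00     1,989.7004     1,989.7004
  2     2,125.00     1,863.0153     3,726.0307
  3     2,125.00     1,744.3964     5,233.1891
  4     2,125.00     1,633.3299     6,533.3198
  5     2,125.00     1,529.3352     7,646.6758
  6     2,125.00     1,431.9618     8,591.7705
  7     2,125.00     1,340.7882     9,385.5171
  8     2,125.00     1,255.4196    10,043.3570
  9    27,125.00    15,004.7399   135,042.6594
  Σ                 27,792.6867   188,192.2197
Price P = Σ PV = 27,792.6867.
Macaulay duration = Σ(t·PV) / P = 188,192.2197 / 27,792.6867 = 6.77129 years.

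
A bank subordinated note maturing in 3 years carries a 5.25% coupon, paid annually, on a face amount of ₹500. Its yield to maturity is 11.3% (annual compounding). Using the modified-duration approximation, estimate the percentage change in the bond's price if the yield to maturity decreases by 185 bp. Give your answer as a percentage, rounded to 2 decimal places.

Periodic yield y = 0.113. Modified duration first:
  t   CF        PV=CF/(1+0.113)^t    t·PV
  1        26.25        23.5849        23.5849
  2        26.25        21.1904        42.3808
  3       526.25       381.6863     1,145.0590
  Σ                    426.4616     1,211.0247
P = 426.4616; D_Mac = 2.83970 yrs; D_mod = 2.83970/(1+0.113) = 2.55140 yrs.
ΔP/P ≈ -D_mod · Δy = -2.55140 × (-0.0185) = +0.047201 = +4.7201%.

+4.72%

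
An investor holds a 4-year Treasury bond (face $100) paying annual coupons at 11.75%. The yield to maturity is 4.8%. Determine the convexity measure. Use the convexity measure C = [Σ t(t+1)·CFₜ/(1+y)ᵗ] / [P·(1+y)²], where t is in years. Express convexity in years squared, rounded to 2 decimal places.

With y = 0.048:
  t   CF        PV=CF/(1+0.048)^t    t·PV        t(t+1)·PV
  1        11.75        11.2118        11.2118          22.4237
  2        11.75        10.6983        21.3966          64.1899
  3        11.75        10.2083        30.6249         122.4998
  4       111.75        92.6408       370.5633       1,852.8164
  Σ                    124.7593       433.7967       2,061.9298
P = 124.7593.
Convexity = Σ t(t+1)·PV / [P·(1+y)²] = 2,061.9298 / (124.7593 × 1.098304) = 15.04799.

15.05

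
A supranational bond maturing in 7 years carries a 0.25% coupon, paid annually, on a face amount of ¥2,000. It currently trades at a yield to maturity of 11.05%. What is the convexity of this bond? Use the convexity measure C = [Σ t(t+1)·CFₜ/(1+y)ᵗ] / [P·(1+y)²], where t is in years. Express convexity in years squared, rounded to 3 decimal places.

44.718

With y = 0.1105:
  t   CF        PV=CF/(1+0.1105)^t    t·PV        t(t+1)·PV
  1         5.00         4.5025         4.5025           9.0050
  2         5.00         4.0545         8.1089          24.3268
  3         5.00         3.6510        10.9531          43.8123
  4         5.00         3.2877        13.1509          65.7545
  5         5.00         2.9606        14.8029          88.8175
  6         5.00         2.6660        15.9959         111.9716
  7     2,005.00       962.6855     6,738.7986      53,910.3888
  Σ                    983.8078     6,806.3128      54,254.0764
P = 983.8078.
Convexity = Σ t(t+1)·PV / [P·(1+y)²] = 54,254.0764 / (983.8078 × 1.233210) = 44.71827.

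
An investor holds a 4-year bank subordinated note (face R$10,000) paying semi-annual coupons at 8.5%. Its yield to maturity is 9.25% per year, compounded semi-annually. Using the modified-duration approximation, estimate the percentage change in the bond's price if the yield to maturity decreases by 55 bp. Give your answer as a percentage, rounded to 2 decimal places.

+1.82%

Periodic yield y = 0.04625. Modified duration first:
  t   CF        PV=CF/(1+0.04625)^t    t·PV
  1       425.00       406.2127       406.2127
  2       425.00       388.2558       776.5117
  3       425.00       371.0928     1,113.2784
  4       425.00       354.6884     1,418.7538
  5       425.00       339.0093     1,695.0464
  6       425.00       324.0232     1,944.1392
  7       425.00       309.6996     2,167.8971
  8    10,425.00     7,260.9308    58,087.4461
  Σ                  9,753.9126    67,609.2853
P = 9,753.9126; D_Mac = 6.93150 half-year periods = 3.46575 yrs; D_mod = 3.46575/(1+0.04625) = 3.31255 yrs.
ΔP/P ≈ -D_mod · Δy = -3.31255 × (-0.0055) = +0.018219 = +1.8219%.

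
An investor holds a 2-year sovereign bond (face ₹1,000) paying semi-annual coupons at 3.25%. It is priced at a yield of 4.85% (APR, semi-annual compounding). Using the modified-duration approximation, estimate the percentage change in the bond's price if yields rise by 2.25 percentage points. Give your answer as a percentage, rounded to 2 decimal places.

-4.29%

Periodic yield y = 0.02425. Modified duration first:
  t   CF        PV=CF/(1+0.02425)^t    t·PV
  1        16.25        15.8653        15.8653
  2        16.25        15.4896        30.9793
  3        16.25        15.1229        45.3687
  4     1,016.25       923.3719     3,693.4877
  Σ                    969.8498     3,785.7010
P = 969.8498; D_Mac = 3.90339 half-year periods = 1.95169 yrs; D_mod = 1.95169/(1+0.02425) = 1.90549 yrs.
ΔP/P ≈ -D_mod · Δy = -1.90549 × (+0.0225) = -0.042873 = -4.2873%.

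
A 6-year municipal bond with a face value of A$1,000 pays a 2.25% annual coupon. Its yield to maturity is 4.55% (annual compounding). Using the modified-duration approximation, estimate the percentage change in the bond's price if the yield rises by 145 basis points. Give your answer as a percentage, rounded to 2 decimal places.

Periodic yield y = 0.0455. Modified duration first:
  t   CF        PV=CF/(1+0.0455)^t    t·PV
  1        22.50        21.5208        21.5208
  2        22.50        20.5842        41.1684
  3        22.50        19.6884        59.0652
  4        22.50        18.8316        75.3263
  5        22.50        18.0120        90.0601
  6     1,022.50       782.9231     4,697.5385
  Σ                    881.5601     4,984.6792
P = 881.5601; D_Mac = 5.65438 yrs; D_mod = 5.65438/(1+0.0455) = 5.40831 yrs.
ΔP/P ≈ -D_mod · Δy = -5.40831 × (+0.0145) = -0.078420 = -7.8420%.

-7.84%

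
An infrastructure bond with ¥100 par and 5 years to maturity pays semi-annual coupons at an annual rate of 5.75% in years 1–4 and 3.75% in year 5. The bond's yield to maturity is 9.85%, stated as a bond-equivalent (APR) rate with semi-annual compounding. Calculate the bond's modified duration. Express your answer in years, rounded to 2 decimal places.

Periodic yield y = 0.04925. First find Macaulay duration:
  t   CF        PV=CF/(1+0.04925)^t    t·PV
  1        2.875         2.7401         2.7401
  2        2.875         2.6114         5.2229
  3        2.875         2.4889         7.4666
  4        2.875         2.3720         9.4882
  5        2.875         2.2607        11.3035
  6        2.875         2.1546        12.9275
  7        2.875         2.0535        14.3742
  8        2.875         1.9571        15.6565
  9        1.875         1.2164        10.9480
  10     101.875        62.9909       629.9090
  Σ                     82.8455       720.0364
P = 82.8455; Macaulay duration = 720.0364 / 82.8455 = 8.69131 half-year periods = 4.34566 years.
Modified duration = D_Mac / (1 + y) = 4.34566 / 1.04925 = 4.14168 years.

4.14 years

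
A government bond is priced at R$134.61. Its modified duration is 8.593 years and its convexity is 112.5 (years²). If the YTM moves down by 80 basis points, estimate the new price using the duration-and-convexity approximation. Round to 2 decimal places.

R$144.35

Duration effect: -D_mod·Δy = -8.593 × (-0.008) = +0.068744
Convexity effect: ½·C·(Δy)² = 0.5 × 112.5 × (-0.008)² = +0.0036000
ΔP/P ≈ +0.068744 + 0.0036000 = +0.072344
New price ≈ 134.61 × (1 + 0.072344) = 144.34822584.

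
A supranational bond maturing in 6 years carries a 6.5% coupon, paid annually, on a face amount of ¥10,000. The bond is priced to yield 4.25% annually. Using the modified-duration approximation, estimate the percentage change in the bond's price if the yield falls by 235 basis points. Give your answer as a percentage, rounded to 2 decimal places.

+11.74%

Periodic yield y = 0.0425. Modified duration first:
  t   CF        PV=CF/(1+0.0425)^t    t·PV
  1       650.00       623.5012       623.5012
  2       650.00       598.0827     1,196.1654
  3       650.00       573.7004     1,721.1013
  4       650.00       550.3122     2,201.2486
  5       650.00       527.8774     2,639.3868
  6    10,650.00     8,296.4677    49,778.8061
  Σ                 11,169.9415    58,160.2093
P = 11,169.9415; D_Mac = 5.20685 yrs; D_mod = 5.20685/(1+0.0425) = 4.99458 yrs.
ΔP/P ≈ -D_mod · Δy = -4.99458 × (-0.0235) = +0.117373 = +11.7373%.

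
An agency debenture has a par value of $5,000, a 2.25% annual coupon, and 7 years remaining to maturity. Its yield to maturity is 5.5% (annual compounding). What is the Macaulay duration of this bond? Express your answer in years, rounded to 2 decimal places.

6.50 years

Periodic yield y = 0.055. Discount each cash flow and weight by its year:
  t   CF        PV=CF/(1+0.055)^t    t·PV
  1       112.50       106.6351       106.6351
  2       112.50       101.0759       202.1518
  3       112.50        95.8065       287.4196
  4       112.50        90.8119       363.2475
  5       112.50        86.0776       430.3881
  6       112.50        81.5902       489.5409
  7     5,112.50     3,514.5207    24,601.6448
  Σ                  4,076.5178    26,481.0278
Price P = Σ PV = 4,076.5178.
Macaulay duration = Σ(t·PV) / P = 26,481.0278 / 4,076.5178 = 6.49599 years.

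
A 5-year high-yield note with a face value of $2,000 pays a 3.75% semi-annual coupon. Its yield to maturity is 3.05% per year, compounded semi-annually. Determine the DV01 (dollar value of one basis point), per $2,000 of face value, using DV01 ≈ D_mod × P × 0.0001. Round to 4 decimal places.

Periodic yield y = 0.01525.
  t   CF        PV=CF/(1+0.01525)^t    t·PV
  1        37.50        36.9367        36.9367
  2        37.50        36.3819        72.7638
  3        37.50        35.8354       107.5062
  4        37.50        35.2971       141.1885
  5        37.50        34.7669       173.8346
  6        37.50        34.2447       205.4682
  7        37.50        33.7303       236.1121
  8        37.50        33.2236       265.7892
  9        37.50        32.7246       294.5214
  10    2,037.50     1,751.3286    17,513.2858
  Σ                  2,064.4699    19,047.4065
P = 2,064.4699; D_Mac = 9.22629 half-year periods = 4.61315 yrs; D_mod = 4.54385 yrs.
DV01 ≈ 4.54385 × 2,064.4699 × 0.0001 = 0.938065.

$0.9381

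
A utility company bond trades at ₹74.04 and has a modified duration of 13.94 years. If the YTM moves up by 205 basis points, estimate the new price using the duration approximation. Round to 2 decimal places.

₹52.88

Duration approximation: ΔP/P ≈ -D_mod · Δy = -13.94 × (+0.0205) = -0.285770.
New price ≈ 74.04 × (1 - 0.285770) = 52.8815892.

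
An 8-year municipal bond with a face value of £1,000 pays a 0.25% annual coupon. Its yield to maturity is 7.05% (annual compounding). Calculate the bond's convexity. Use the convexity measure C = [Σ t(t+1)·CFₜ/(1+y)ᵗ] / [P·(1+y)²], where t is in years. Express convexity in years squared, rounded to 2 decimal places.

With y = 0.0705:
  t   CF        PV=CF/(1+0.0705)^t    t·PV        t(t+1)·PV
  1         2.50         2.3354         2.3354           4.6707
  2         2.50         2.1816         4.3631          13.0893
  3         2.50         2.0379         6.1137          24.4546
  4         2.50         1.9037         7.6147          38.0735
  5         2.50         1.7783         8.8915          53.3492
  6         2.50         1.6612         9.9672          69.7701
  7         2.50         1.5518        10.8625          86.9003
  8     1,002.50       581.2875     4,650.3003      41,852.7023
  Σ                    594.7373     4,700.4483      42,143.0102
P = 594.7373.
Convexity = Σ t(t+1)·PV / [P·(1+y)²] = 42,143.0102 / (594.7373 × 1.145970) = 61.83396.

61.83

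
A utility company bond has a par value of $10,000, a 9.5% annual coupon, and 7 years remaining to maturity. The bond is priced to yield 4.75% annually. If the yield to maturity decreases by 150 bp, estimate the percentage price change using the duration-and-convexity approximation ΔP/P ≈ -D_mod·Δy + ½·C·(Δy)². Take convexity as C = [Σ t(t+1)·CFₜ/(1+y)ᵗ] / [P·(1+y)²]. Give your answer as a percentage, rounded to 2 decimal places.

With y = 0.0475:
  t   CF        PV=CF/(1+0.0475)^t    t·PV        t(t+1)·PV
  1       950.00       906.9212       906.9212       1,813.8425
  2       950.00       865.7959     1,731.5919       5,194.7756
  3       950.00       826.5355     2,479.6065       9,918.4260
  4       950.00       789.0554     3,156.2215      15,781.1074
  5       950.00       753.2748     3,766.3741      22,598.2444
  6       950.00       719.1168     4,314.7006      30,202.9043
  7    10,950.00     7,912.9040    55,390.3281     443,122.6249
  Σ                 12,773.6036    71,745.7439     528,631.9250
P = 12,773.6036; D_Mac = 5.61672 yrs; D_mod = 5.36202 yrs; C = 37.71654.
Duration effect: -5.36202 × (-0.015) = +0.080430
Convexity effect: 0.5 × 37.71654 × (-0.015)² = +0.0042431
ΔP/P ≈ +0.080430 + 0.0042431 = +0.084673 = +8.4673%.

+8.47%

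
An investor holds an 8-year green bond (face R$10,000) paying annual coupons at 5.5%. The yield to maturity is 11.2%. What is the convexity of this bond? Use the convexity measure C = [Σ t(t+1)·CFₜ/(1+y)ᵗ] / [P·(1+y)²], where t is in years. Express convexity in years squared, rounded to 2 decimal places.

43.03

With y = 0.112:
  t   CF        PV=CF/(1+0.112)^t    t·PV        t(t+1)·PV
  1       550.00       494.6043       494.6043         989.2086
  2       550.00       444.7881       889.5761       2,668.7283
  3       550.00       399.9893     1,199.9678       4,799.8711
  4       550.00       359.7026     1,438.8103       7,194.0514
  5       550.00       323.4735     1,617.3677       9,704.2060
  6       550.00       290.8935     1,745.3608      12,217.5256
  7       550.00       261.5948     1,831.1639      14,649.3112
  8    10,550.00     4,512.4683    36,099.7462     324,897.7158
  Σ                  7,087.5143    45,316.5971     377,120.6181
P = 7,087.5143.
Convexity = Σ t(t+1)·PV / [P·(1+y)²] = 377,120.6181 / (7,087.5143 × 1.236544) = 43.03054.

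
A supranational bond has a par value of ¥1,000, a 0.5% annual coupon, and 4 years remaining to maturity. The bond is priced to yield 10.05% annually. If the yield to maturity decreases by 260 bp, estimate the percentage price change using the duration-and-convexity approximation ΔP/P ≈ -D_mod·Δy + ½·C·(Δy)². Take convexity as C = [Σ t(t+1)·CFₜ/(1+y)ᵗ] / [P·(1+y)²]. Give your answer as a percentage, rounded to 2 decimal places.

+9.91%

With y = 0.1005:
  t   CF        PV=CF/(1+0.1005)^t    t·PV        t(t+1)·PV
  1         5.00         4.5434         4.5434           9.0868
  2         5.00         4.1285         8.2570          24.7709
  3         5.00         3.7515        11.2544          45.0175
  4     1,005.00       685.1819     2,740.7276      13,703.6378
  Σ                    697.6052     2,764.7823      13,782.5129
P = 697.6052; D_Mac = 3.96325 yrs; D_mod = 3.60132 yrs; C = 16.31318.
Duration effect: -3.60132 × (-0.026) = +0.093634
Convexity effect: 0.5 × 16.31318 × (-0.026)² = +0.0055139
ΔP/P ≈ +0.093634 + 0.0055139 = +0.099148 = +9.9148%.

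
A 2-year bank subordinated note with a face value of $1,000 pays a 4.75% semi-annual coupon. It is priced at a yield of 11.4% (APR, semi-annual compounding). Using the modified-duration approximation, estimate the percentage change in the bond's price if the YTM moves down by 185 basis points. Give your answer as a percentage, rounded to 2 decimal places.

Periodic yield y = 0.057. Modified duration first:
  t   CF        PV=CF/(1+0.057)^t    t·PV
  1        23.75        22.4693        22.4693
  2        23.75        21.2576        42.5151
  3        23.75        20.1112        60.3337
  4     1,023.75       820.1513     3,280.6051
  Σ                    883.9893     3,405.9232
P = 883.9893; D_Mac = 3.85290 half-year periods = 1.92645 yrs; D_mod = 1.92645/(1+0.057) = 1.82256 yrs.
ΔP/P ≈ -D_mod · Δy = -1.82256 × (-0.0185) = +0.033717 = +3.3717%.

+3.37%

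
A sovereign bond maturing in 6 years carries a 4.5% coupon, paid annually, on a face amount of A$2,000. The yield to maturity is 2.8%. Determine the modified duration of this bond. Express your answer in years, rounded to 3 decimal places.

Periodic yield y = 0.028. First find Macaulay duration:
  t   CF        PV=CF/(1+0.028)^t    t·PV
  1        90.00        87.5486        87.5486
  2        90.00        85.1640       170.3281
  3        90.00        82.8444       248.5332
  4        90.00        80.5879       322.3518
  5        90.00        78.3929       391.9647
  6     2,090.00     1,770.8737    10,625.2424
  Σ                  2,185.4117    11,845.9688
P = 2,185.4117; Macaulay duration = 11,845.9688 / 2,185.4117 = 5.42047 years.
Modified duration = D_Mac / (1 + y) = 5.42047 / 1.028 = 5.27284 years.

5.273 years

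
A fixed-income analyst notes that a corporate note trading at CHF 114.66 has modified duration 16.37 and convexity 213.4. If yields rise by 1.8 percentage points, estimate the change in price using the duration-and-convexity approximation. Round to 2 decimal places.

-CHF 29.82

Duration effect: -D_mod·Δy = -16.37 × (+0.018) = -0.294660
Convexity effect: ½·C·(Δy)² = 0.5 × 213.4 × (0.018)² = +0.0345708
ΔP/P ≈ -0.294660 + 0.0345708 = -0.2600892
ΔP ≈ 114.66 × (-0.2600892) = -29.821827672.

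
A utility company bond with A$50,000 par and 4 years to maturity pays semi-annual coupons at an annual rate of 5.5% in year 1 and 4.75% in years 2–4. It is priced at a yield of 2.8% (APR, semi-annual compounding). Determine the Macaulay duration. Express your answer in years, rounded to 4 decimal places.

3.6827 years

Periodic yield y = 0.014. Discount each cash flow and weight by its period:
  t   CF        PV=CF/(1+0.014)^t    t·PV
  1     1,375.00     1,356.0158     1,356.0158
  2     1,375.00     1,337.2937     2,674.5873
  3     1,187.50     1,138.9896     3,416.9688
  4     1,187.50     1,123.2639     4,493.0556
  5     1,187.50     1,107.7553     5,538.7766
  6     1,187.50     1,092.4609     6,554.7652
  7     1,187.50     1,077.3776     7,541.6431
  8    51,187.50    45,799.4517   366,395.6139
  Σ                 54,032.6084   397,971.4262
Price P = Σ PV = 54,032.6084.
Macaulay duration = Σ(t·PV) / P = 397,971.4262 / 54,032.6084 = 7.36539 half-year periods.
In years: 7.36539 / 2 = 3.68270 years.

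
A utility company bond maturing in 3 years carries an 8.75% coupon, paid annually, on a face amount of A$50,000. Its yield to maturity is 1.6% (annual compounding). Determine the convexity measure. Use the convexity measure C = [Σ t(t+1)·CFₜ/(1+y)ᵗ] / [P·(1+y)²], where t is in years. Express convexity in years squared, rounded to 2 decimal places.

With y = 0.016:
  t   CF        PV=CF/(1+0.016)^t    t·PV        t(t+1)·PV
  1     4,375.00     4,306.1024     4,306.1024       8,612.2047
  2     4,375.00     4,238.2897     8,476.5795      25,429.7384
  3    54,375.00    51,846.3451   155,539.0352     622,156.1410
  Σ                 60,390.7372   168,321.7171     656,198.0840
P = 60,390.7372.
Convexity = Σ t(t+1)·PV / [P·(1+y)²] = 656,198.0840 / (60,390.7372 × 1.032256) = 10.52634.

10.53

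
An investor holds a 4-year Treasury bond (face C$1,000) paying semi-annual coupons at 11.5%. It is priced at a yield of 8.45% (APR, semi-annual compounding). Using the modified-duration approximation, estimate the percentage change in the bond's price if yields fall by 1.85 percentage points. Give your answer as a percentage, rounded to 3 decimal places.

Periodic yield y = 0.04225. Modified duration first:
  t   CF        PV=CF/(1+0.04225)^t    t·PV
  1        57.50        55.1691        55.1691
  2        57.50        52.9327       105.8654
  3        57.50        50.7870       152.3609
  4        57.50        48.7282       194.9127
  5        57.50        46.7529       233.7644
  6        57.50        44.8576       269.1458
  7        57.50        43.0392       301.2746
  8     1,057.50       759.4604     6,075.6834
  Σ                  1,101.7271     7,388.1763
P = 1,101.7271; D_Mac = 6.70599 half-year periods = 3.35300 yrs; D_mod = 3.35300/(1+0.04225) = 3.21708 yrs.
ΔP/P ≈ -D_mod · Δy = -3.21708 × (-0.0185) = +0.059516 = +5.9516%.

+5.952%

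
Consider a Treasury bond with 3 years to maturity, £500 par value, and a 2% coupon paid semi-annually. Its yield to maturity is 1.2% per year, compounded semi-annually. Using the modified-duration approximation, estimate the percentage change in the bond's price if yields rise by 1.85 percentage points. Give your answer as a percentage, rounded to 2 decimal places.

Periodic yield y = 0.006. Modified duration first:
  t   CF        PV=CF/(1+0.006)^t    t·PV
  1         5.00         4.9702         4.9702
  2         5.00         4.9405         9.8811
  3         5.00         4.9111        14.7332
  4         5.00         4.8818        19.5271
  5         5.00         4.8527        24.2633
  6       505.00       487.1958     2,923.1745
  Σ                    511.7520     2,996.5494
P = 511.7520; D_Mac = 5.85547 half-year periods = 2.92774 yrs; D_mod = 2.92774/(1+0.006) = 2.91027 yrs.
ΔP/P ≈ -D_mod · Δy = -2.91027 × (+0.0185) = -0.053840 = -5.3840%.

-5.38%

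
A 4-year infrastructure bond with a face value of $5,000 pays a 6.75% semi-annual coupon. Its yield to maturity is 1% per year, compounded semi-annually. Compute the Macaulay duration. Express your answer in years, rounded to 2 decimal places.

3.62 years

Periodic yield y = 0.005. Discount each cash flow and weight by its period:
  t   CF        PV=CF/(1+0.005)^t    t·PV
  1       168.75       167.9104       167.9104
  2       168.75       167.0751       334.1501
  3       168.75       166.2439       498.7316
  4       168.75       165.4168       661.6671
  5       168.75       164.5938       822.9690
  6       168.75       163.7749       982.6496
  7       168.75       162.9601     1,140.7209
  8     5,168.75     4,966.5754    39,732.6032
  Σ                  6,124.5504    44,341.4018
Price P = Σ PV = 6,124.5504.
Macaulay duration = Σ(t·PV) / P = 44,341.4018 / 6,124.5504 = 7.23994 half-year periods.
In years: 7.23994 / 2 = 3.61997 years.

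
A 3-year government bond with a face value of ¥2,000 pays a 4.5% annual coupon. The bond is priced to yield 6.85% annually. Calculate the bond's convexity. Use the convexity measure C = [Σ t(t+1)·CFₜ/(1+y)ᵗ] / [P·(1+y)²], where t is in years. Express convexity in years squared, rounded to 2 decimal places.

9.90

With y = 0.0685:
  t   CF        PV=CF/(1+0.0685)^t    t·PV        t(t+1)·PV
  1        90.00        84.2302        84.2302         168.4605
  2        90.00        78.8304       157.6607         472.9821
  3     2,090.00     1,713.2578     5,139.7733      20,559.0931
  Σ                  1,876.3183     5,381.6642      21,200.5356
P = 1,876.3183.
Convexity = Σ t(t+1)·PV / [P·(1+y)²] = 21,200.5356 / (1,876.3183 × 1.141692) = 9.89672.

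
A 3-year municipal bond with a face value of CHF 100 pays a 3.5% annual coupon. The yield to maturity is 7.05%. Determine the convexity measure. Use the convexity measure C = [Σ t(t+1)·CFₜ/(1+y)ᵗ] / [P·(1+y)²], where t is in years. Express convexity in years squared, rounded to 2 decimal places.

9.98

With y = 0.0705:
  t   CF        PV=CF/(1+0.0705)^t    t·PV        t(t+1)·PV
  1         3.50         3.2695         3.2695           6.5390
  2         3.50         3.0542         6.1084          18.3251
  3       103.50        84.3685       253.1055       1,012.4220
  Σ                     90.6922       262.4834       1,037.2861
P = 90.6922.
Convexity = Σ t(t+1)·PV / [P·(1+y)²] = 1,037.2861 / (90.6922 × 1.145970) = 9.98057.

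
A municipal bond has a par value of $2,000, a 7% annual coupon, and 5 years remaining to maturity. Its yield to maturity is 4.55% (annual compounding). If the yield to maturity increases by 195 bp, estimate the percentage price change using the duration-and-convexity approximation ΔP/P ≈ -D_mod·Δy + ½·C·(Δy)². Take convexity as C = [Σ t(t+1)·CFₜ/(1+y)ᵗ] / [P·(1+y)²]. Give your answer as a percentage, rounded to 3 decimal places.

With y = 0.0455:
  t   CF        PV=CF/(1+0.0455)^t    t·PV        t(t+1)·PV
  1       140.00       133.9072       133.9072         267.8144
  2       140.00       128.0796       256.1592         768.4776
  3       140.00       122.5056       367.5168       1,470.0671
  4       140.00       117.1742       468.6967       2,343.4834
  5     2,140.00     1,713.1429     8,565.7144      51,394.2866
  Σ                  2,214.8095     9,791.9943      56,244.1292
P = 2,214.8095; D_Mac = 4.42115 yrs; D_mod = 4.22874 yrs; C = 23.23233.
Duration effect: -4.22874 × (+0.0195) = -0.082460
Convexity effect: 0.5 × 23.23233 × (0.0195)² = +0.0044170
ΔP/P ≈ -0.082460 + 0.0044170 = -0.078043 = -7.8043%.

-7.804%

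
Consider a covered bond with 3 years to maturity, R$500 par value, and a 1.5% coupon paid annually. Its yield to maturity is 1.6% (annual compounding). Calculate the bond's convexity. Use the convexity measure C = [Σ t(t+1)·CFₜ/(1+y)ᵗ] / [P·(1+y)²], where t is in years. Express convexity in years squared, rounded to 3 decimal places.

With y = 0.016:
  t   CF        PV=CF/(1+0.016)^t    t·PV        t(t+1)·PV
  1         7.50         7.3819         7.3819          14.7638
  2         7.50         7.2656        14.5313          43.5938
  3       507.50       483.8992     1,451.6977       5,806.7906
  Σ                    498.5468     1,473.6108       5,865.1483
P = 498.5468.
Convexity = Σ t(t+1)·PV / [P·(1+y)²] = 5,865.1483 / (498.5468 × 1.032256) = 11.39687.

11.397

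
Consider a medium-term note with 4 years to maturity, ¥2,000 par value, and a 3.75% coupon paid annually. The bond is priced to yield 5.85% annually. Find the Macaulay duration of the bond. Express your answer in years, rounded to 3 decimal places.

3.779 years

Periodic yield y = 0.0585. Discount each cash flow and weight by its year:
  t   CF        PV=CF/(1+0.0585)^t    t·PV
  1        75.00        70.8550        70.8550
  2        75.00        66.9390       133.8781
  3        75.00        63.2395       189.7186
  4     2,075.00     1,652.9307     6,611.7229
  Σ                  1,853.9643     7,006.1746
Price P = Σ PV = 1,853.9643.
Macaulay duration = Σ(t·PV) / P = 7,006.1746 / 1,853.9643 = 3.77902 years.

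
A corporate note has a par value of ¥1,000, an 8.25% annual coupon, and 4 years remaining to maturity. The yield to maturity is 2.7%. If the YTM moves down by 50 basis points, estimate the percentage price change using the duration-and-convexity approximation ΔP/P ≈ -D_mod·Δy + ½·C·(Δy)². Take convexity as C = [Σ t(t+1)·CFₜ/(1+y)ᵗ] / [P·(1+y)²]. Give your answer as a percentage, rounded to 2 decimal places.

With y = 0.027:
  t   CF        PV=CF/(1+0.027)^t    t·PV        t(t+1)·PV
  1        82.50        80.3311        80.3311         160.6621
  2        82.50        78.2191       156.4383         469.3149
  3        82.50        76.1628       228.4883         913.9530
  4     1,082.50       973.0746     3,892.2983      19,461.4917
  Σ                  1,207.7875     4,357.5559      21,005.4217
P = 1,207.7875; D_Mac = 3.60788 yrs; D_mod = 3.51303 yrs; C = 16.48921.
Duration effect: -3.51303 × (-0.005) = +0.017565
Convexity effect: 0.5 × 16.48921 × (-0.005)² = +0.0002061
ΔP/P ≈ +0.017565 + 0.0002061 = +0.017771 = +1.7771%.

+1.78%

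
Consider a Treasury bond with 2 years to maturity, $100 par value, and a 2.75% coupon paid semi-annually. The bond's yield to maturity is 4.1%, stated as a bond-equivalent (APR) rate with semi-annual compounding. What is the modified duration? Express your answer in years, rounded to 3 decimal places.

Periodic yield y = 0.0205. First find Macaulay duration:
  t   CF        PV=CF/(1+0.0205)^t    t·PV
  1        1.375         1.3474         1.3474
  2        1.375         1.3203         2.6406
  3        1.375         1.2938         3.8814
  4      101.375        93.4714       373.8857
  Σ                     97.4329       381.7550
P = 97.4329; Macaulay duration = 381.7550 / 97.4329 = 3.91813 half-year periods = 1.95907 years.
Modified duration = D_Mac / (1 + y) = 1.95907 / 1.0205 = 1.91971 years.

1.920 years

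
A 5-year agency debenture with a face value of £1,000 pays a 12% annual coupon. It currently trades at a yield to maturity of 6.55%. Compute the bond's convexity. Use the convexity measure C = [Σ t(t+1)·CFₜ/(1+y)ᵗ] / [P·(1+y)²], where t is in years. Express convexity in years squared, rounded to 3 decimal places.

With y = 0.0655:
  t   CF        PV=CF/(1+0.0655)^t    t·PV        t(t+1)·PV
  1       120.00       112.6232       112.6232         225.2464
  2       120.00       105.6998       211.3997         634.1991
  3       120.00        99.2021       297.6063       1,190.4252
  4       120.00        93.1038       372.4152       1,862.0761
  5     1,120.00       815.5503     4,077.7515      24,466.5090
  Σ                  1,226.1792     5,071.7959      28,378.4558
P = 1,226.1792.
Convexity = Σ t(t+1)·PV / [P·(1+y)²] = 28,378.4558 / (1,226.1792 × 1.135290) = 20.38581.

20.386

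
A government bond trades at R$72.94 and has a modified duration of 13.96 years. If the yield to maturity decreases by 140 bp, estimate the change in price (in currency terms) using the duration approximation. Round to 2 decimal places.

+R$14.26

Duration approximation: ΔP/P ≈ -D_mod · Δy = -13.96 × (-0.014) = +0.195440.
ΔP ≈ 72.94 × (+0.195440) = +14.2553936.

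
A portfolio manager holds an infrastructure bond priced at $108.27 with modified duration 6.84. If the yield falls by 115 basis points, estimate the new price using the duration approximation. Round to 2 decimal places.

Duration approximation: ΔP/P ≈ -D_mod · Δy = -6.84 × (-0.0115) = +0.078660.
New price ≈ 108.27 × (1 + 0.078660) = 116.7865182.

$116.79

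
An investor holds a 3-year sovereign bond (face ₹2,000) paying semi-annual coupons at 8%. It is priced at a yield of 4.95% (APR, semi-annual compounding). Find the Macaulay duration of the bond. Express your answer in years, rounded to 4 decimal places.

2.7385 years

Periodic yield y = 0.02475. Discount each cash flow and weight by its period:
  t   CF        PV=CF/(1+0.02475)^t    t·PV
  1        80.00        78.0678        78.0678
  2        80.00        76.1823       152.3646
  3        80.00        74.3423       223.0270
  4        80.00        72.5468       290.1872
  5        80.00        70.7946       353.9732
  6     2,080.00     1,796.2045    10,777.2268
  Σ                  2,168.1384    11,874.8467
Price P = Σ PV = 2,168.1384.
Macaulay duration = Σ(t·PV) / P = 11,874.8467 / 2,168.1384 = 5.47698 half-year periods.
In years: 5.47698 / 2 = 2.73849 years.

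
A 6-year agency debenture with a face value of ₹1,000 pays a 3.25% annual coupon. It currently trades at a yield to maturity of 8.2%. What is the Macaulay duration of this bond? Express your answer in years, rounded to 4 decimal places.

Periodic yield y = 0.082. Discount each cash flow and weight by its year:
  t   CF        PV=CF/(1+0.082)^t    t·PV
  1        32.50        30.0370        30.0370
  2        32.50        27.7606        55.5212
  3        32.50        25.6567        76.9702
  4        32.50        23.7123        94.8493
  5        32.50        21.9153       109.5764
  6     1,032.50       643.4673     3,860.8039
  Σ                    772.5493     4,227.7581
Price P = Σ PV = 772.5493.
Macaulay duration = Σ(t·PV) / P = 4,227.7581 / 772.5493 = 5.47248 years.

5.4725 years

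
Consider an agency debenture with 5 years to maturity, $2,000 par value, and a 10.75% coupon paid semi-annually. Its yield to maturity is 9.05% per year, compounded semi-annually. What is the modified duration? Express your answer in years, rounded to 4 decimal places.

3.8574 years

Periodic yield y = 0.04525. First find Macaulay duration:
  t   CF        PV=CF/(1+0.04525)^t    t·PV
  1       107.50       102.8462       102.8462
  2       107.50        98.3939       196.7878
  3       107.50        94.1343       282.4029
  4       107.50        90.0591       360.2365
  5       107.50        86.1604       430.8019
  6       107.50        82.4304       494.5824
  7       107.50        78.8619       552.0333
  8       107.50        75.4479       603.5831
  9       107.50        72.1817       649.6350
  10    2,107.50     1,353.8353    13,538.3526
  Σ                  2,134.3510    17,211.2616
P = 2,134.3510; Macaulay duration = 17,211.2616 / 2,134.3510 = 8.06393 half-year periods = 4.03197 years.
Modified duration = D_Mac / (1 + y) = 4.03197 / 1.04525 = 3.85742 years.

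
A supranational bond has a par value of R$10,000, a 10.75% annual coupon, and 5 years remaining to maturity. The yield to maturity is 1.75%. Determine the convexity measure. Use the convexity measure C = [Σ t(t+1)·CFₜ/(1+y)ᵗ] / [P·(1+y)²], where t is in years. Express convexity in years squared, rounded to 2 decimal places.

With y = 0.0175:
  t   CF        PV=CF/(1+0.0175)^t    t·PV        t(t+1)·PV
  1     1,075.00     1,056.5111     1,056.5111       2,113.0221
  2     1,075.00     1,038.3401     2,076.6802       6,230.0406
  3     1,075.00     1,020.4817     3,061.4450      12,245.7801
  4     1,075.00     1,002.9304     4,011.7216      20,058.6079
  5    11,075.00    10,154.8063    50,774.0317     304,644.1901
  Σ                 14,273.0696    60,980.3896     345,291.6409
P = 14,273.0696.
Convexity = Σ t(t+1)·PV / [P·(1+y)²] = 345,291.6409 / (14,273.0696 × 1.035306) = 23.36683.

23.37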